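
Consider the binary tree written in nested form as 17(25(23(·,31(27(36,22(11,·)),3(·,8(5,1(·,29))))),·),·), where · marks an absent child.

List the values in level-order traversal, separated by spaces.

17 25 23 31 27 3 36 22 8 11 5 1 29

Level-order visits nodes level by level from the root, left to right within each level.
Level 0: 17
Level 1: 25
Level 2: 23
Level 3: 31
Level 4: 27, 3
Level 5: 36, 22, 8
Level 6: 11, 5, 1
Level 7: 29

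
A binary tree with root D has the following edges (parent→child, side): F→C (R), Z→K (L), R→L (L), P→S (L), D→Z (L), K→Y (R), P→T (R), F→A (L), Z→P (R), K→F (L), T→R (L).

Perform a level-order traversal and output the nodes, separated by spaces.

Level-order visits nodes level by level from the root, left to right within each level.
Level 0: D
Level 1: Z
Level 2: K, P
Level 3: F, Y, S, T
Level 4: A, C, R
Level 5: L

D Z K P F Y S T A C R L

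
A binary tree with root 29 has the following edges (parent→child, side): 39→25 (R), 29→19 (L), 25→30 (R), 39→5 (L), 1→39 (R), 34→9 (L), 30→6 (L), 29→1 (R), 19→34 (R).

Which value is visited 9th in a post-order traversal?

1

Post-order visits the left subtree, then the right subtree, then the node.
At 29: go left to 19.
  At 19: no left child.
  At 19: go right to 34.
    At 34: go left to 9.
      9 is a leaf — visit 9.
    At 34: no right child.
    Visit 34.
  Visit 19.
At 29: go right to 1.
  At 1: no left child.
  At 1: go right to 39.
    At 39: go left to 5.
      5 is a leaf — visit 5.
    At 39: go right to 25.
      At 25: no left child.
      At 25: go right to 30.
        At 30: go left to 6.
          6 is a leaf — visit 6.
        At 30: no right child.
        Visit 30.
      Visit 25.
    Visit 39.
  Visit 1.
Visit 29.
Full post-order sequence: 9, 34, 19, 5, 6, 30, 25, 39, 1, 29.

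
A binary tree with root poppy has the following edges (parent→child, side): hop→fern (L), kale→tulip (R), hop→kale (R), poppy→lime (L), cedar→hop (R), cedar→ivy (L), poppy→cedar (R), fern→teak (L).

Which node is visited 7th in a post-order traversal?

Post-order visits the left subtree, then the right subtree, then the node.
At poppy: go left to lime.
  lime is a leaf — visit lime.
At poppy: go right to cedar.
  At cedar: go left to ivy.
    ivy is a leaf — visit ivy.
  At cedar: go right to hop.
    At hop: go left to fern.
      At fern: go left to teak.
        teak is a leaf — visit teak.
      At fern: no right child.
      Visit fern.
    At hop: go right to kale.
      At kale: no left child.
      At kale: go right to tulip.
        tulip is a leaf — visit tulip.
      Visit kale.
    Visit hop.
  Visit cedar.
Visit poppy.
Full post-order sequence: lime, ivy, teak, fern, tulip, kale, hop, cedar, poppy.

hop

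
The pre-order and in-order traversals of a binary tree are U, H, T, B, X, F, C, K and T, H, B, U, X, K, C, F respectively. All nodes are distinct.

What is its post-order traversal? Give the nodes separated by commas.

The first element of pre-order is the root; it splits in-order into left and right subtrees.
Root U: left subtree has 3 nodes {T, H, B}, right has 4 {X, K, C, F}.
  Root H: left subtree has 1 node {T}, right has 1 {B}.
  Root X: left subtree has 0 nodes { }, right has 3 {K, C, F}.
    Root F: left subtree has 2 nodes {K, C}, right has 0 { }.
      Root C: left subtree has 1 node {K}, right has 0 { }.

T, B, H, K, C, F, X, U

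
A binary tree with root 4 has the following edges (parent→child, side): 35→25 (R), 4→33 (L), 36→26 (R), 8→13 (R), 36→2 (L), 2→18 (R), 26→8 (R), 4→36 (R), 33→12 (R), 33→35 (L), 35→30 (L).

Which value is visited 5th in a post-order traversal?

33

Post-order visits the left subtree, then the right subtree, then the node.
At 4: go left to 33.
  At 33: go left to 35.
    At 35: go left to 30.
      30 is a leaf — visit 30.
    At 35: go right to 25.
      25 is a leaf — visit 25.
    Visit 35.
  At 33: go right to 12.
    12 is a leaf — visit 12.
  Visit 33.
At 4: go right to 36.
  At 36: go left to 2.
    At 2: no left child.
    At 2: go right to 18.
      18 is a leaf — visit 18.
    Visit 2.
  At 36: go right to 26.
    At 26: no left child.
    At 26: go right to 8.
      At 8: no left child.
      At 8: go right to 13.
        13 is a leaf — visit 13.
      Visit 8.
    Visit 26.
  Visit 36.
Visit 4.
Full post-order sequence: 30, 25, 35, 12, 33, 18, 2, 13, 8, 26, 36, 4.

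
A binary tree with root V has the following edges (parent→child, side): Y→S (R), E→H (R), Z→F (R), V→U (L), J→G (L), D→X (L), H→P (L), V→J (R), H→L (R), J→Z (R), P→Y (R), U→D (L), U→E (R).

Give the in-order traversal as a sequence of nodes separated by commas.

X, D, U, E, P, Y, S, H, L, V, G, J, Z, F

In-order visits the left subtree, then the node, then the right subtree.
At V: go left to U.
  At U: go left to D.
    At D: go left to X.
      X is a leaf — visit X.
    Visit D.
    At D: no right child.
  Visit U.
  At U: go right to E.
    At E: no left child.
    Visit E.
    At E: go right to H.
      At H: go left to P.
        At P: no left child.
        Visit P.
        At P: go right to Y.
          At Y: no left child.
          Visit Y.
          At Y: go right to S.
            S is a leaf — visit S.
      Visit H.
      At H: go right to L.
        L is a leaf — visit L.
Visit V.
At V: go right to J.
  At J: go left to G.
    G is a leaf — visit G.
  Visit J.
  At J: go right to Z.
    At Z: no left child.
    Visit Z.
    At Z: go right to F.
      F is a leaf — visit F.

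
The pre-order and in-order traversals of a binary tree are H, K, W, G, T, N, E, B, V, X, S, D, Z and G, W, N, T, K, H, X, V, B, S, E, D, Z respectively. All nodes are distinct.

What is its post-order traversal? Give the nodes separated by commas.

G, N, T, W, K, X, V, S, B, Z, D, E, H

The first element of pre-order is the root; it splits in-order into left and right subtrees.
Root H: left subtree has 5 nodes {G, W, N, T, K}, right has 7 {X, V, B, S, E, D, Z}.
  Root K: left subtree has 4 nodes {G, W, N, T}, right has 0 { }.
    Root W: left subtree has 1 node {G}, right has 2 {N, T}.
      Root T: left subtree has 1 node {N}, right has 0 { }.
  Root E: left subtree has 4 nodes {X, V, B, S}, right has 2 {D, Z}.
    Root B: left subtree has 2 nodes {X, V}, right has 1 {S}.
      Root V: left subtree has 1 node {X}, right has 0 { }.
    Root D: left subtree has 0 nodes { }, right has 1 {Z}.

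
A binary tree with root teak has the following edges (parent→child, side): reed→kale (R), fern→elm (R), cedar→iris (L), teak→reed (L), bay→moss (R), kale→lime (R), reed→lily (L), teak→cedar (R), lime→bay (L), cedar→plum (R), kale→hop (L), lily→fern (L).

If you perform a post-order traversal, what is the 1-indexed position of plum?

11

Post-order visits the left subtree, then the right subtree, then the node.
At teak: go left to reed.
  At reed: go left to lily.
    At lily: go left to fern.
      At fern: no left child.
      At fern: go right to elm.
        elm is a leaf — visit elm.
      Visit fern.
    At lily: no right child.
    Visit lily.
  At reed: go right to kale.
    At kale: go left to hop.
      hop is a leaf — visit hop.
    At kale: go right to lime.
      At lime: go left to bay.
        At bay: no left child.
        At bay: go right to moss.
          moss is a leaf — visit moss.
        Visit bay.
      At lime: no right child.
      Visit lime.
    Visit kale.
  Visit reed.
At teak: go right to cedar.
  At cedar: go left to iris.
    iris is a leaf — visit iris.
  At cedar: go right to plum.
    plum is a leaf — visit plum.
  Visit cedar.
Visit teak.
Full post-order sequence: elm, fern, lily, hop, moss, bay, lime, kale, reed, iris, plum, cedar, teak.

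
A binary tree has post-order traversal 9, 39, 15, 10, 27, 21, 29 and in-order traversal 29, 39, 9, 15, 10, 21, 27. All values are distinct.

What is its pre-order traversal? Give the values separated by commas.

29, 21, 10, 15, 39, 9, 27

The last element of post-order is the root; it splits in-order into left and right subtrees.
Root 29: left subtree has 0 nodes { }, right has 6 {39, 9, 15, 10, 21, 27}.
  Root 21: left subtree has 4 nodes {39, 9, 15, 10}, right has 1 {27}.
    Root 10: left subtree has 3 nodes {39, 9, 15}, right has 0 { }.
      Root 15: left subtree has 2 nodes {39, 9}, right has 0 { }.
        Root 39: left subtree has 0 nodes { }, right has 1 {9}.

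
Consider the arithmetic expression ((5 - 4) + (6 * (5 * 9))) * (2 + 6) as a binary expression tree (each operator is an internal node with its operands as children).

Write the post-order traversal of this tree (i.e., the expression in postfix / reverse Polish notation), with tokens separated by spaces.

Post-order on an expression tree gives postfix notation: for each operator, emit left operand, right operand, then the operator.

5 4 - 6 5 9 * * + 2 6 + *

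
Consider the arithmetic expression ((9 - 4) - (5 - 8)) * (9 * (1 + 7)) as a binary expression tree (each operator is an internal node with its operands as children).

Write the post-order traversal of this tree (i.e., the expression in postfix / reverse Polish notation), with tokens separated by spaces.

Post-order on an expression tree gives postfix notation: for each operator, emit left operand, right operand, then the operator.

9 4 - 5 8 - - 9 1 7 + * *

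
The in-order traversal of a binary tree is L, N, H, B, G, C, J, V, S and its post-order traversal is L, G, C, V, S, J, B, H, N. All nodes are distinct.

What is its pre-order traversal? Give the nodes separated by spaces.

N L H B J C G S V

The last element of post-order is the root; it splits in-order into left and right subtrees.
Root N: left subtree has 1 node {L}, right has 7 {H, B, G, C, J, V, S}.
  Root H: left subtree has 0 nodes { }, right has 6 {B, G, C, J, V, S}.
    Root B: left subtree has 0 nodes { }, right has 5 {G, C, J, V, S}.
      Root J: left subtree has 2 nodes {G, C}, right has 2 {V, S}.
        Root C: left subtree has 1 node {G}, right has 0 { }.
        Root S: left subtree has 1 node {V}, right has 0 { }.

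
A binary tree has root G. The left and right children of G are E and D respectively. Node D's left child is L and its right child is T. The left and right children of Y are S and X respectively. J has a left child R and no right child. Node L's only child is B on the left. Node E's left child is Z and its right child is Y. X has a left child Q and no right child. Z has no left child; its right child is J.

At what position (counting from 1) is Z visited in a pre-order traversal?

3

Pre-order visits the node, then its left subtree, then its right subtree.
Visit G.
At G: go left to E.
  Visit E.
  At E: go left to Z.
    Visit Z.
    At Z: no left child.
    At Z: go right to J.
      Visit J.
      At J: go left to R.
        R is a leaf — visit R.
      At J: no right child.
  At E: go right to Y.
    Visit Y.
    At Y: go left to S.
      S is a leaf — visit S.
    At Y: go right to X.
      Visit X.
      At X: go left to Q.
        Q is a leaf — visit Q.
      At X: no right child.
At G: go right to D.
  Visit D.
  At D: go left to L.
    Visit L.
    At L: go left to B.
      B is a leaf — visit B.
    At L: no right child.
  At D: go right to T.
    T is a leaf — visit T.
Full pre-order sequence: G, E, Z, J, R, Y, S, X, Q, D, L, B, T.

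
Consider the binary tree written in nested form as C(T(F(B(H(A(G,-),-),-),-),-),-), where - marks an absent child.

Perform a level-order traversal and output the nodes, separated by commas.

Level-order visits nodes level by level from the root, left to right within each level.
Level 0: C
Level 1: T
Level 2: F
Level 3: B
Level 4: H
Level 5: A
Level 6: G

C, T, F, B, H, A, G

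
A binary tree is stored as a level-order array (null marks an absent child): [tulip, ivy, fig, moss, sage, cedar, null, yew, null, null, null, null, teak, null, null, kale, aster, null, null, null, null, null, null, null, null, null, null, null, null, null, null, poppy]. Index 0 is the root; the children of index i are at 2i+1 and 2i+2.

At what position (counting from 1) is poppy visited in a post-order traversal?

1

Post-order visits the left subtree, then the right subtree, then the node.
At tulip: go left to ivy.
  At ivy: go left to moss.
    At moss: go left to yew.
      At yew: go left to kale.
        At kale: go left to poppy.
          poppy is a leaf — visit poppy.
        At kale: no right child.
        Visit kale.
      At yew: go right to aster.
        aster is a leaf — visit aster.
      Visit yew.
    At moss: no right child.
    Visit moss.
  At ivy: go right to sage.
    sage is a leaf — visit sage.
  Visit ivy.
At tulip: go right to fig.
  At fig: go left to cedar.
    At cedar: no left child.
    At cedar: go right to teak.
      teak is a leaf — visit teak.
    Visit cedar.
  At fig: no right child.
  Visit fig.
Visit tulip.
Full post-order sequence: poppy, kale, aster, yew, moss, sage, ivy, teak, cedar, fig, tulip.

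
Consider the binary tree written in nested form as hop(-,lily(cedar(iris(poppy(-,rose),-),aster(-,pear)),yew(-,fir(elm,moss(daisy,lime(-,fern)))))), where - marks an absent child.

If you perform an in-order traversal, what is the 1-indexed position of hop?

1

In-order visits the left subtree, then the node, then the right subtree.
At hop: no left child.
Visit hop.
At hop: go right to lily.
  At lily: go left to cedar.
    At cedar: go left to iris.
      At iris: go left to poppy.
        At poppy: no left child.
        Visit poppy.
        At poppy: go right to rose.
          rose is a leaf — visit rose.
      Visit iris.
      At iris: no right child.
    Visit cedar.
    At cedar: go right to aster.
      At aster: no left child.
      Visit aster.
      At aster: go right to pear.
        pear is a leaf — visit pear.
  Visit lily.
  At lily: go right to yew.
    At yew: no left child.
    Visit yew.
    At yew: go right to fir.
      At fir: go left to elm.
        elm is a leaf — visit elm.
      Visit fir.
      At fir: go right to moss.
        At moss: go left to daisy.
          daisy is a leaf — visit daisy.
        Visit moss.
        At moss: go right to lime.
          At lime: no left child.
          Visit lime.
          At lime: go right to fern.
            fern is a leaf — visit fern.
Full in-order sequence: hop, poppy, rose, iris, cedar, aster, pear, lily, yew, elm, fir, daisy, moss, lime, fern.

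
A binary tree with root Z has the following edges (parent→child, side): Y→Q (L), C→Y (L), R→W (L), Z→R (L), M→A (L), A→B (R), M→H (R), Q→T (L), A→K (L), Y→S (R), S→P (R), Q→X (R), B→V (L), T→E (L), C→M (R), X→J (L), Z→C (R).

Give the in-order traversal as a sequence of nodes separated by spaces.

In-order visits the left subtree, then the node, then the right subtree.
At Z: go left to R.
  At R: go left to W.
    W is a leaf — visit W.
  Visit R.
  At R: no right child.
Visit Z.
At Z: go right to C.
  At C: go left to Y.
    At Y: go left to Q.
      At Q: go left to T.
        At T: go left to E.
          E is a leaf — visit E.
        Visit T.
        At T: no right child.
      Visit Q.
      At Q: go right to X.
        At X: go left to J.
          J is a leaf — visit J.
        Visit X.
        At X: no right child.
    Visit Y.
    At Y: go right to S.
      At S: no left child.
      Visit S.
      At S: go right to P.
        P is a leaf — visit P.
  Visit C.
  At C: go right to M.
    At M: go left to A.
      At A: go left to K.
        K is a leaf — visit K.
      Visit A.
      At A: go right to B.
        At B: go left to V.
          V is a leaf — visit V.
        Visit B.
        At B: no right child.
    Visit M.
    At M: go right to H.
      H is a leaf — visit H.

W R Z E T Q J X Y S P C K A V B M H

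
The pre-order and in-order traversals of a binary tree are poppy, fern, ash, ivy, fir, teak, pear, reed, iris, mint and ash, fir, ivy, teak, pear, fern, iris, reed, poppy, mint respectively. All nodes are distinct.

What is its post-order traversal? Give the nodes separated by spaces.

The first element of pre-order is the root; it splits in-order into left and right subtrees.
Root poppy: left subtree has 8 nodes {ash, fir, ivy, teak, pear, fern, iris, reed}, right has 1 {mint}.
  Root fern: left subtree has 5 nodes {ash, fir, ivy, teak, pear}, right has 2 {iris, reed}.
    Root ash: left subtree has 0 nodes { }, right has 4 {fir, ivy, teak, pear}.
      Root ivy: left subtree has 1 node {fir}, right has 2 {teak, pear}.
        Root teak: left subtree has 0 nodes { }, right has 1 {pear}.
    Root reed: left subtree has 1 node {iris}, right has 0 { }.

fir pear teak ivy ash iris reed fern mint poppy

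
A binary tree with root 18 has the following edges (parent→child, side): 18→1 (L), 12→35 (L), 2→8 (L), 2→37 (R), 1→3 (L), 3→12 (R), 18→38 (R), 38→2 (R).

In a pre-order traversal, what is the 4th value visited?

Pre-order visits the node, then its left subtree, then its right subtree.
Visit 18.
At 18: go left to 1.
  Visit 1.
  At 1: go left to 3.
    Visit 3.
    At 3: no left child.
    At 3: go right to 12.
      Visit 12.
      At 12: go left to 35.
        35 is a leaf — visit 35.
      At 12: no right child.
  At 1: no right child.
At 18: go right to 38.
  Visit 38.
  At 38: no left child.
  At 38: go right to 2.
    Visit 2.
    At 2: go left to 8.
      8 is a leaf — visit 8.
    At 2: go right to 37.
      37 is a leaf — visit 37.
Full pre-order sequence: 18, 1, 3, 12, 35, 38, 2, 8, 37.

12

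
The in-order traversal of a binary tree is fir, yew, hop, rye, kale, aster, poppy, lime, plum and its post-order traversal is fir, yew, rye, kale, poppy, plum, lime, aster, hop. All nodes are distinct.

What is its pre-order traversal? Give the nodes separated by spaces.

The last element of post-order is the root; it splits in-order into left and right subtrees.
Root hop: left subtree has 2 nodes {fir, yew}, right has 6 {rye, kale, aster, poppy, lime, plum}.
  Root yew: left subtree has 1 node {fir}, right has 0 { }.
  Root aster: left subtree has 2 nodes {rye, kale}, right has 3 {poppy, lime, plum}.
    Root kale: left subtree has 1 node {rye}, right has 0 { }.
    Root lime: left subtree has 1 node {poppy}, right has 1 {plum}.

hop yew fir aster kale rye lime poppy plum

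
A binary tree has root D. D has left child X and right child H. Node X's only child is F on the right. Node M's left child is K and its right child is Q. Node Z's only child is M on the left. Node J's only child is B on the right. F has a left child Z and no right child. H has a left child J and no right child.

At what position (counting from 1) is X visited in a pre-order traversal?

Pre-order visits the node, then its left subtree, then its right subtree.
Visit D.
At D: go left to X.
  Visit X.
  At X: no left child.
  At X: go right to F.
    Visit F.
    At F: go left to Z.
      Visit Z.
      At Z: go left to M.
        Visit M.
        At M: go left to K.
          K is a leaf — visit K.
        At M: go right to Q.
          Q is a leaf — visit Q.
      At Z: no right child.
    At F: no right child.
At D: go right to H.
  Visit H.
  At H: go left to J.
    Visit J.
    At J: no left child.
    At J: go right to B.
      B is a leaf — visit B.
  At H: no right child.
Full pre-order sequence: D, X, F, Z, M, K, Q, H, J, B.

2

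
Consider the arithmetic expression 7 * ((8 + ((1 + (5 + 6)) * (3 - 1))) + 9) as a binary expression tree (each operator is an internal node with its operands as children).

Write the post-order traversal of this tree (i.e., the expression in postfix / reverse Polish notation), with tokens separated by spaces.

7 8 1 5 6 + + 3 1 - * + 9 + *

Post-order on an expression tree gives postfix notation: for each operator, emit left operand, right operand, then the operator.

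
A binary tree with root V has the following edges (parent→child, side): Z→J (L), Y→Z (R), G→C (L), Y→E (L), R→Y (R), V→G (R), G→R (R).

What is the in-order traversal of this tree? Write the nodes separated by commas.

V, C, G, R, E, Y, J, Z

In-order visits the left subtree, then the node, then the right subtree.
At V: no left child.
Visit V.
At V: go right to G.
  At G: go left to C.
    C is a leaf — visit C.
  Visit G.
  At G: go right to R.
    At R: no left child.
    Visit R.
    At R: go right to Y.
      At Y: go left to E.
        E is a leaf — visit E.
      Visit Y.
      At Y: go right to Z.
        At Z: go left to J.
          J is a leaf — visit J.
        Visit Z.
        At Z: no right child.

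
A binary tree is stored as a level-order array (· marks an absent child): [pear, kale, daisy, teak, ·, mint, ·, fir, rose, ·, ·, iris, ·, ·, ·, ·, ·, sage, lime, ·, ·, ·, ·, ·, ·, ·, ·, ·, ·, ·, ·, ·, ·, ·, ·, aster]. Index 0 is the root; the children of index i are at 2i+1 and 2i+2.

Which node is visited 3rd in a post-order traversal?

Post-order visits the left subtree, then the right subtree, then the node.
At pear: go left to kale.
  At kale: go left to teak.
    At teak: go left to fir.
      fir is a leaf — visit fir.
    At teak: go right to rose.
      At rose: go left to sage.
        At sage: go left to aster.
          aster is a leaf — visit aster.
        At sage: no right child.
        Visit sage.
      At rose: go right to lime.
        lime is a leaf — visit lime.
      Visit rose.
    Visit teak.
  At kale: no right child.
  Visit kale.
At pear: go right to daisy.
  At daisy: go left to mint.
    At mint: go left to iris.
      iris is a leaf — visit iris.
    At mint: no right child.
    Visit mint.
  At daisy: no right child.
  Visit daisy.
Visit pear.
Full post-order sequence: fir, aster, sage, lime, rose, teak, kale, iris, mint, daisy, pear.

sage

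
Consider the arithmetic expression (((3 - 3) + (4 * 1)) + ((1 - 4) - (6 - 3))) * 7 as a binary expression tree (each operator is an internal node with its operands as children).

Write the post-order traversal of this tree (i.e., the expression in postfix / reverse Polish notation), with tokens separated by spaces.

Post-order on an expression tree gives postfix notation: for each operator, emit left operand, right operand, then the operator.

3 3 - 4 1 * + 1 4 - 6 3 - - + 7 *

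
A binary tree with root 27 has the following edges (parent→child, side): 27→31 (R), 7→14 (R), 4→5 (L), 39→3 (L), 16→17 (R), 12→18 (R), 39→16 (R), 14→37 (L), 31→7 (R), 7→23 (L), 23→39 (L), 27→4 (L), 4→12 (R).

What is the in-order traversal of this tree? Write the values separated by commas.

In-order visits the left subtree, then the node, then the right subtree.
At 27: go left to 4.
  At 4: go left to 5.
    5 is a leaf — visit 5.
  Visit 4.
  At 4: go right to 12.
    At 12: no left child.
    Visit 12.
    At 12: go right to 18.
      18 is a leaf — visit 18.
Visit 27.
At 27: go right to 31.
  At 31: no left child.
  Visit 31.
  At 31: go right to 7.
    At 7: go left to 23.
      At 23: go left to 39.
        At 39: go left to 3.
          3 is a leaf — visit 3.
        Visit 39.
        At 39: go right to 16.
          At 16: no left child.
          Visit 16.
          At 16: go right to 17.
            17 is a leaf — visit 17.
      Visit 23.
      At 23: no right child.
    Visit 7.
    At 7: go right to 14.
      At 14: go left to 37.
        37 is a leaf — visit 37.
      Visit 14.
      At 14: no right child.

5, 4, 12, 18, 27, 31, 3, 39, 16, 17, 23, 7, 37, 14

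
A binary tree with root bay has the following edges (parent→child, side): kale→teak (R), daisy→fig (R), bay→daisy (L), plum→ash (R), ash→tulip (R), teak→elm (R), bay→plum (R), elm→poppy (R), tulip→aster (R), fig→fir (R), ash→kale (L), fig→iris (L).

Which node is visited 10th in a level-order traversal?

Level-order visits nodes level by level from the root, left to right within each level.
Level 0: bay
Level 1: daisy, plum
Level 2: fig, ash
Level 3: iris, fir, kale, tulip
Level 4: teak, aster
Level 5: elm
Level 6: poppy
Full level-order sequence: bay, daisy, plum, fig, ash, iris, fir, kale, tulip, teak, aster, elm, poppy.

teak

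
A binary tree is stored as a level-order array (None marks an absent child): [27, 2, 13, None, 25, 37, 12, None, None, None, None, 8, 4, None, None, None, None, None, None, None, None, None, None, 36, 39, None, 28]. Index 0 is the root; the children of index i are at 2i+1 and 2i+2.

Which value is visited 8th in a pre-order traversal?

39

Pre-order visits the node, then its left subtree, then its right subtree.
Visit 27.
At 27: go left to 2.
  Visit 2.
  At 2: no left child.
  At 2: go right to 25.
    25 is a leaf — visit 25.
At 27: go right to 13.
  Visit 13.
  At 13: go left to 37.
    Visit 37.
    At 37: go left to 8.
      Visit 8.
      At 8: go left to 36.
        36 is a leaf — visit 36.
      At 8: go right to 39.
        39 is a leaf — visit 39.
    At 37: go right to 4.
      Visit 4.
      At 4: no left child.
      At 4: go right to 28.
        28 is a leaf — visit 28.
  At 13: go right to 12.
    12 is a leaf — visit 12.
Full pre-order sequence: 27, 2, 25, 13, 37, 8, 36, 39, 4, 28, 12.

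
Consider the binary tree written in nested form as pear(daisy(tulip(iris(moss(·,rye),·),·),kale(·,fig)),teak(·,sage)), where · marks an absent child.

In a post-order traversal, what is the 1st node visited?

rye

Post-order visits the left subtree, then the right subtree, then the node.
At pear: go left to daisy.
  At daisy: go left to tulip.
    At tulip: go left to iris.
      At iris: go left to moss.
        At moss: no left child.
        At moss: go right to rye.
          rye is a leaf — visit rye.
        Visit moss.
      At iris: no right child.
      Visit iris.
    At tulip: no right child.
    Visit tulip.
  At daisy: go right to kale.
    At kale: no left child.
    At kale: go right to fig.
      fig is a leaf — visit fig.
    Visit kale.
  Visit daisy.
At pear: go right to teak.
  At teak: no left child.
  At teak: go right to sage.
    sage is a leaf — visit sage.
  Visit teak.
Visit pear.
Full post-order sequence: rye, moss, iris, tulip, fig, kale, daisy, sage, teak, pear.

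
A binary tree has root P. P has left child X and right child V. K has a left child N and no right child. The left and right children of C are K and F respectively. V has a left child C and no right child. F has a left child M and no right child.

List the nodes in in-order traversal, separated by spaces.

In-order visits the left subtree, then the node, then the right subtree.
At P: go left to X.
  X is a leaf — visit X.
Visit P.
At P: go right to V.
  At V: go left to C.
    At C: go left to K.
      At K: go left to N.
        N is a leaf — visit N.
      Visit K.
      At K: no right child.
    Visit C.
    At C: go right to F.
      At F: go left to M.
        M is a leaf — visit M.
      Visit F.
      At F: no right child.
  Visit V.
  At V: no right child.

X P N K C M F V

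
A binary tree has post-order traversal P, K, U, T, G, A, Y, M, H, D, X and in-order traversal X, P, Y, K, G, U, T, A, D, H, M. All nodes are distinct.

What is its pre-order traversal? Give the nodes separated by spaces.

The last element of post-order is the root; it splits in-order into left and right subtrees.
Root X: left subtree has 0 nodes { }, right has 10 {P, Y, K, G, U, T, A, D, H, M}.
  Root D: left subtree has 7 nodes {P, Y, K, G, U, T, A}, right has 2 {H, M}.
    Root Y: left subtree has 1 node {P}, right has 5 {K, G, U, T, A}.
      Root A: left subtree has 4 nodes {K, G, U, T}, right has 0 { }.
        Root G: left subtree has 1 node {K}, right has 2 {U, T}.
          Root T: left subtree has 1 node {U}, right has 0 { }.
    Root H: left subtree has 0 nodes { }, right has 1 {M}.

X D Y P A G K T U H M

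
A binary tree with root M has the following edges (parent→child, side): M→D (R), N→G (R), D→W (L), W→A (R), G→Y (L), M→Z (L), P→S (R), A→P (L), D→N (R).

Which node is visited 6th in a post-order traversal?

Post-order visits the left subtree, then the right subtree, then the node.
At M: go left to Z.
  Z is a leaf — visit Z.
At M: go right to D.
  At D: go left to W.
    At W: no left child.
    At W: go right to A.
      At A: go left to P.
        At P: no left child.
        At P: go right to S.
          S is a leaf — visit S.
        Visit P.
      At A: no right child.
      Visit A.
    Visit W.
  At D: go right to N.
    At N: no left child.
    At N: go right to G.
      At G: go left to Y.
        Y is a leaf — visit Y.
      At G: no right child.
      Visit G.
    Visit N.
  Visit D.
Visit M.
Full post-order sequence: Z, S, P, A, W, Y, G, N, D, M.

Y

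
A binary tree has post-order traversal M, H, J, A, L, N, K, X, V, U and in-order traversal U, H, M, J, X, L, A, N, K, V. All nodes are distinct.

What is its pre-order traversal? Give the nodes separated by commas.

U, V, X, J, H, M, K, N, L, A

The last element of post-order is the root; it splits in-order into left and right subtrees.
Root U: left subtree has 0 nodes { }, right has 9 {H, M, J, X, L, A, N, K, V}.
  Root V: left subtree has 8 nodes {H, M, J, X, L, A, N, K}, right has 0 { }.
    Root X: left subtree has 3 nodes {H, M, J}, right has 4 {L, A, N, K}.
      Root J: left subtree has 2 nodes {H, M}, right has 0 { }.
        Root H: left subtree has 0 nodes { }, right has 1 {M}.
      Root K: left subtree has 3 nodes {L, A, N}, right has 0 { }.
        Root N: left subtree has 2 nodes {L, A}, right has 0 { }.
          Root L: left subtree has 0 nodes { }, right has 1 {A}.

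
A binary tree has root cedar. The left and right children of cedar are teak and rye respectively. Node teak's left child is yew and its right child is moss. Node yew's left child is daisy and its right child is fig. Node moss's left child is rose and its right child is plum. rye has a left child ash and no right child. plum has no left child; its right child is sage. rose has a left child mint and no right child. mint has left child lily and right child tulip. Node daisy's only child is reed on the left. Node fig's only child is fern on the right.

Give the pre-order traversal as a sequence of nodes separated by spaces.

cedar teak yew daisy reed fig fern moss rose mint lily tulip plum sage rye ash

Pre-order visits the node, then its left subtree, then its right subtree.
Visit cedar.
At cedar: go left to teak.
  Visit teak.
  At teak: go left to yew.
    Visit yew.
    At yew: go left to daisy.
      Visit daisy.
      At daisy: go left to reed.
        reed is a leaf — visit reed.
      At daisy: no right child.
    At yew: go right to fig.
      Visit fig.
      At fig: no left child.
      At fig: go right to fern.
        fern is a leaf — visit fern.
  At teak: go right to moss.
    Visit moss.
    At moss: go left to rose.
      Visit rose.
      At rose: go left to mint.
        Visit mint.
        At mint: go left to lily.
          lily is a leaf — visit lily.
        At mint: go right to tulip.
          tulip is a leaf — visit tulip.
      At rose: no right child.
    At moss: go right to plum.
      Visit plum.
      At plum: no left child.
      At plum: go right to sage.
        sage is a leaf — visit sage.
At cedar: go right to rye.
  Visit rye.
  At rye: go left to ash.
    ash is a leaf — visit ash.
  At rye: no right child.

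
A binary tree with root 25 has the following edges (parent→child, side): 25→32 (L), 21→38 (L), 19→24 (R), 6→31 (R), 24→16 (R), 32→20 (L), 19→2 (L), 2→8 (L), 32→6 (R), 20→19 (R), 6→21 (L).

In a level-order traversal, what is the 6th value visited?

Level-order visits nodes level by level from the root, left to right within each level.
Level 0: 25
Level 1: 32
Level 2: 20, 6
Level 3: 19, 21, 31
Level 4: 2, 24, 38
Level 5: 8, 16
Full level-order sequence: 25, 32, 20, 6, 19, 21, 31, 2, 24, 38, 8, 16.

21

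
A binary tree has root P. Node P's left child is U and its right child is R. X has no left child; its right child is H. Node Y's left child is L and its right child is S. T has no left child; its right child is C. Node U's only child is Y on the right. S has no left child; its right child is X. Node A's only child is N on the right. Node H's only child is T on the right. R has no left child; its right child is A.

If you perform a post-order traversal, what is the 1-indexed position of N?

9

Post-order visits the left subtree, then the right subtree, then the node.
At P: go left to U.
  At U: no left child.
  At U: go right to Y.
    At Y: go left to L.
      L is a leaf — visit L.
    At Y: go right to S.
      At S: no left child.
      At S: go right to X.
        At X: no left child.
        At X: go right to H.
          At H: no left child.
          At H: go right to T.
            At T: no left child.
            At T: go right to C.
              C is a leaf — visit C.
            Visit T.
          Visit H.
        Visit X.
      Visit S.
    Visit Y.
  Visit U.
At P: go right to R.
  At R: no left child.
  At R: go right to A.
    At A: no left child.
    At A: go right to N.
      N is a leaf — visit N.
    Visit A.
  Visit R.
Visit P.
Full post-order sequence: L, C, T, H, X, S, Y, U, N, A, R, P.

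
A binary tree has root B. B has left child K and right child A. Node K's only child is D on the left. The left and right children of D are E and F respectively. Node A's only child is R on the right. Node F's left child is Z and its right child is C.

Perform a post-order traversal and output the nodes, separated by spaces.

Post-order visits the left subtree, then the right subtree, then the node.
At B: go left to K.
  At K: go left to D.
    At D: go left to E.
      E is a leaf — visit E.
    At D: go right to F.
      At F: go left to Z.
        Z is a leaf — visit Z.
      At F: go right to C.
        C is a leaf — visit C.
      Visit F.
    Visit D.
  At K: no right child.
  Visit K.
At B: go right to A.
  At A: no left child.
  At A: go right to R.
    R is a leaf — visit R.
  Visit A.
Visit B.

E Z C F D K R A B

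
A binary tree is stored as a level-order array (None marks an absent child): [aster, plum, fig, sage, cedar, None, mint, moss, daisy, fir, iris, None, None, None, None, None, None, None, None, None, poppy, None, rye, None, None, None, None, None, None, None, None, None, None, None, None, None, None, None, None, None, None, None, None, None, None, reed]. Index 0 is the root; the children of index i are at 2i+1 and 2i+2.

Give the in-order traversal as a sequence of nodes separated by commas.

moss, sage, daisy, plum, fir, poppy, cedar, iris, reed, rye, aster, fig, mint

In-order visits the left subtree, then the node, then the right subtree.
At aster: go left to plum.
  At plum: go left to sage.
    At sage: go left to moss.
      moss is a leaf — visit moss.
    Visit sage.
    At sage: go right to daisy.
      daisy is a leaf — visit daisy.
  Visit plum.
  At plum: go right to cedar.
    At cedar: go left to fir.
      At fir: no left child.
      Visit fir.
      At fir: go right to poppy.
        poppy is a leaf — visit poppy.
    Visit cedar.
    At cedar: go right to iris.
      At iris: no left child.
      Visit iris.
      At iris: go right to rye.
        At rye: go left to reed.
          reed is a leaf — visit reed.
        Visit rye.
        At rye: no right child.
Visit aster.
At aster: go right to fig.
  At fig: no left child.
  Visit fig.
  At fig: go right to mint.
    mint is a leaf — visit mint.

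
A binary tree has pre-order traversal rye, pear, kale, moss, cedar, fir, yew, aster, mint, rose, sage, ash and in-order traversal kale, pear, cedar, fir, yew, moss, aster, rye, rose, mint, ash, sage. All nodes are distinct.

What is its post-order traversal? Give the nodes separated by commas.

The first element of pre-order is the root; it splits in-order into left and right subtrees.
Root rye: left subtree has 7 nodes {kale, pear, cedar, fir, yew, moss, aster}, right has 4 {rose, mint, ash, sage}.
  Root pear: left subtree has 1 node {kale}, right has 5 {cedar, fir, yew, moss, aster}.
    Root moss: left subtree has 3 nodes {cedar, fir, yew}, right has 1 {aster}.
      Root cedar: left subtree has 0 nodes { }, right has 2 {fir, yew}.
        Root fir: left subtree has 0 nodes { }, right has 1 {yew}.
  Root mint: left subtree has 1 node {rose}, right has 2 {ash, sage}.
    Root sage: left subtree has 1 node {ash}, right has 0 { }.

kale, yew, fir, cedar, aster, moss, pear, rose, ash, sage, mint, rye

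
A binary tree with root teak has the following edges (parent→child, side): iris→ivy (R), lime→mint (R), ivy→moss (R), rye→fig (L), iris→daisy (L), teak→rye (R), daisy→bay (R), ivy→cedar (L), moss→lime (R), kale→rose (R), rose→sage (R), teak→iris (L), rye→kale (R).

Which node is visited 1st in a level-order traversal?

Level-order visits nodes level by level from the root, left to right within each level.
Level 0: teak
Level 1: iris, rye
Level 2: daisy, ivy, fig, kale
Level 3: bay, cedar, moss, rose
Level 4: lime, sage
Level 5: mint
Full level-order sequence: teak, iris, rye, daisy, ivy, fig, kale, bay, cedar, moss, rose, lime, sage, mint.

teak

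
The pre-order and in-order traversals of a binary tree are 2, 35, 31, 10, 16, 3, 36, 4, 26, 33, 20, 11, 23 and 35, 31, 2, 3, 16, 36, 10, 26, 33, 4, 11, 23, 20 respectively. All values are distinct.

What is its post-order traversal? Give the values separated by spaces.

31 35 3 36 16 33 26 23 11 20 4 10 2

The first element of pre-order is the root; it splits in-order into left and right subtrees.
Root 2: left subtree has 2 nodes {35, 31}, right has 10 {3, 16, 36, 10, 26, 33, 4, 11, 23, 20}.
  Root 35: left subtree has 0 nodes { }, right has 1 {31}.
  Root 10: left subtree has 3 nodes {3, 16, 36}, right has 6 {26, 33, 4, 11, 23, 20}.
    Root 16: left subtree has 1 node {3}, right has 1 {36}.
    Root 4: left subtree has 2 nodes {26, 33}, right has 3 {11, 23, 20}.
      Root 26: left subtree has 0 nodes { }, right has 1 {33}.
      Root 20: left subtree has 2 nodes {11, 23}, right has 0 { }.
        Root 11: left subtree has 0 nodes { }, right has 1 {23}.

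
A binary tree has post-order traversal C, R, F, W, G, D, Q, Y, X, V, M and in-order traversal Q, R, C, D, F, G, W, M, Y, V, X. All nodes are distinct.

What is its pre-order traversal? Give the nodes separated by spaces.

The last element of post-order is the root; it splits in-order into left and right subtrees.
Root M: left subtree has 7 nodes {Q, R, C, D, F, G, W}, right has 3 {Y, V, X}.
  Root Q: left subtree has 0 nodes { }, right has 6 {R, C, D, F, G, W}.
    Root D: left subtree has 2 nodes {R, C}, right has 3 {F, G, W}.
      Root R: left subtree has 0 nodes { }, right has 1 {C}.
      Root G: left subtree has 1 node {F}, right has 1 {W}.
  Root V: left subtree has 1 node {Y}, right has 1 {X}.

M Q D R C G F W V Y X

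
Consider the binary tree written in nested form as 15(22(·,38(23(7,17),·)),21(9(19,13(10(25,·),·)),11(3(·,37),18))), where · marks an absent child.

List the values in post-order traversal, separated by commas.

7, 17, 23, 38, 22, 19, 25, 10, 13, 9, 37, 3, 18, 11, 21, 15

Post-order visits the left subtree, then the right subtree, then the node.
At 15: go left to 22.
  At 22: no left child.
  At 22: go right to 38.
    At 38: go left to 23.
      At 23: go left to 7.
        7 is a leaf — visit 7.
      At 23: go right to 17.
        17 is a leaf — visit 17.
      Visit 23.
    At 38: no right child.
    Visit 38.
  Visit 22.
At 15: go right to 21.
  At 21: go left to 9.
    At 9: go left to 19.
      19 is a leaf — visit 19.
    At 9: go right to 13.
      At 13: go left to 10.
        At 10: go left to 25.
          25 is a leaf — visit 25.
        At 10: no right child.
        Visit 10.
      At 13: no right child.
      Visit 13.
    Visit 9.
  At 21: go right to 11.
    At 11: go left to 3.
      At 3: no left child.
      At 3: go right to 37.
        37 is a leaf — visit 37.
      Visit 3.
    At 11: go right to 18.
      18 is a leaf — visit 18.
    Visit 11.
  Visit 21.
Visit 15.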